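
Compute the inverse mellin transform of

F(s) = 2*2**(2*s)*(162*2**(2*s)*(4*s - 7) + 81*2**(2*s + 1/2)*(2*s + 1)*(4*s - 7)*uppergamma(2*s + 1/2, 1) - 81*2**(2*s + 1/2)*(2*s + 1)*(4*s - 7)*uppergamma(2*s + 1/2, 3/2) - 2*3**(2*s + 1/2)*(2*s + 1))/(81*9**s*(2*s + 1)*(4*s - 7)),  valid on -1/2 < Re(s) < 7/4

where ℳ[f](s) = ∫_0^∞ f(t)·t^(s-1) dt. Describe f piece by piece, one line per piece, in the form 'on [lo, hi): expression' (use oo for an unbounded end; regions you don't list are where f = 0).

remove the power substitution first: 3*t/2 on [0, 4/3); sqrt(6)*sqrt(t)*exp(-3*t/4)/2 on [4/3, 2); 8*sqrt(6)/(81*t**(7/2)) on [2, ∞)
strip the common scale on t: t on [0, 2); sqrt(t)*exp(-t/2) on [2, 3); t**(-7/2) on [3, ∞)
strip the shared t-power: sqrt(t) on [0, 2); exp(-t/2) on [2, 3); t**(-4) on [3, ∞)
along the cuts 16/9, 4, ℳ[f](s) splits into 3 integrals
on [0, 16/9) integrate f = 3*sqrt(t)/2 against the kernel
segment [16/9, 4) carries sqrt(6)*t**(1/4)*exp(-3*sqrt(t)/4)/2; integrate it
the [4, ∞) slice contributes ∫ 8*sqrt(6)/(81*t**(7/4))·t^(s-1) dt

on [0, 16/9): 3*sqrt(t)/2
on [16/9, 4): sqrt(6)*t**(1/4)*exp(-3*sqrt(t)/4)/2
on [4, oo): 8*sqrt(6)/(81*t**(7/4))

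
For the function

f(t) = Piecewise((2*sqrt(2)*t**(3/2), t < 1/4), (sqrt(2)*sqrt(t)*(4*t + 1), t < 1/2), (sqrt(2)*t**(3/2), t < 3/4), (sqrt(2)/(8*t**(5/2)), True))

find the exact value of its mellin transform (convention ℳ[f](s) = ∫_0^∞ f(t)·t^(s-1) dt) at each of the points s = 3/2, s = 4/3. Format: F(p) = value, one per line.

F(3/2) = 33*sqrt(2)/64
F(4/3) = 2**(5/6)*(-5670 + 16884*2**(5/6) + 12221*3**(5/6))/125664

back out the common scale on t: t**(3/2) on [0, 1/2); sqrt(t)*(2*t + 1) on [1/2, 1); t**(3/2)/2 on [1, 3/2); …
reversing the shared t-power: t on [0, 1/2); 2*t + 1 on [1/2, 1); t/2 on [1, 3/2); …
summing 4 kernel integrals split by 1/4, 1/2, 3/4 yields ℳ[f](s)
on [0, 1/4) integrate f = 2*sqrt(2)*t**(3/2) against the kernel
for t in [1/4, 1/2): the term is ∫ sqrt(2)*sqrt(t)*(4*t + 1)·t^(s-1)
segment 1/2 to 3/4 holds sqrt(2)*t**(3/2); add its integral
segment [3/4, ∞) carries sqrt(2)/(8*t**(5/2)); integrate it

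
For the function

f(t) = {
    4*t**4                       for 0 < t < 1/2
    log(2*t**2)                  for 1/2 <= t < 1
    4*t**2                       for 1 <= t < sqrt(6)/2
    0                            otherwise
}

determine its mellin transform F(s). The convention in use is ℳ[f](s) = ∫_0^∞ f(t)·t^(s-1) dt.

peel off the power substitution: 4*t**2 on [0, 1/4); log(2*t) on [1/4, 1); 4*t on [1, 3/2)
remove the common scale on t first: t**2 on [0, 1/2); log(t) on [1/2, 2); 2*t on [2, 3)
cuts at 1/2, 1: linearity sums the 3 kernel integrals
for t in [0, 1/2): the term is ∫ 4*t**4·t^(s-1)
over [1/2, 1), the kernel integral of log(2*t**2) enters the sum
between 1 and sqrt(6)/2 the integrand is 4*t**2·t^(s-1)

(-16*2**s*s**2*(s + 4) + 4*2**s*s*(s + 2)*(s + 4)*log(2) - 8*2**s*(s + 2)*(s + 4) + 24*6**(s/2)*s**2*(s + 4) + s**2*(s + 2) + 4*s*(s + 2)*(s + 4)*log(2) + 8*(s + 2)*(s + 4))/(4*2**s*s**2*(s + 2)*(s + 4))
  Re(s) > -4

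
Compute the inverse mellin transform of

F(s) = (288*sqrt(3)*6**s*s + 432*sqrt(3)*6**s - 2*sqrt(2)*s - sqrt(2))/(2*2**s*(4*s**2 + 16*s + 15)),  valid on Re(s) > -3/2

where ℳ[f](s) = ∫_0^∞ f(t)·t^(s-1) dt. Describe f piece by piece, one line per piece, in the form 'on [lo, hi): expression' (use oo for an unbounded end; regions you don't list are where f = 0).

slice at 1/2, transform all 2 pieces, and sum them
[0, 1/2) adds the kernel integral of t**(3/2)
on [1/2, 3): add ∫ 4*t**(5/2)·t^(s-1) dt

on [0, 1/2): t**(3/2)
on [1/2, 3): 4*t**(5/2)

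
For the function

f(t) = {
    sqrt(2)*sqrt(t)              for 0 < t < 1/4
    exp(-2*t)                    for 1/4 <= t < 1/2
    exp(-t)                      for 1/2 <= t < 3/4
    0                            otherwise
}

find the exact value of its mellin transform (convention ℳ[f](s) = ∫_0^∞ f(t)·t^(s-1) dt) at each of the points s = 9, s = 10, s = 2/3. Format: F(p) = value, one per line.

back out the common scale on t: sqrt(t) on [0, 1/2); exp(-t) on [1/2, 1); exp(-t/2) on [1, 3/2)
linearity at 1/4, 1/2 turns ℳ[f](s) into 3 summed integrals
between 0 and 1/4 the integrand is sqrt(2)*sqrt(t)·t^(s-1)
∫ exp(-2*t)·t^(s-1) over [1/4, 1/2)
on [1/2, 3/4): add ∫ exp(-t)·t^(s-1) dt

F(9) = -5593984641*exp(-3/4)/65536 - 109601*exp(-1)/512 + sqrt(2)/4980736 + 8730218097*exp(-1/2)/131072
F(10) = -201383466759*exp(-3/4)/262144 - 493205*exp(-1)/512 + sqrt(2)/22020096 + 313981529075*exp(-1/2)/524288
F(2/3) = -uppergamma(2/3, 3/4) - 2**(1/3)*uppergamma(2/3, 1)/2 + 3*2**(1/6)/14 + 2**(1/3)*uppergamma(2/3, 1/2)/2 + uppergamma(2/3, 1/2)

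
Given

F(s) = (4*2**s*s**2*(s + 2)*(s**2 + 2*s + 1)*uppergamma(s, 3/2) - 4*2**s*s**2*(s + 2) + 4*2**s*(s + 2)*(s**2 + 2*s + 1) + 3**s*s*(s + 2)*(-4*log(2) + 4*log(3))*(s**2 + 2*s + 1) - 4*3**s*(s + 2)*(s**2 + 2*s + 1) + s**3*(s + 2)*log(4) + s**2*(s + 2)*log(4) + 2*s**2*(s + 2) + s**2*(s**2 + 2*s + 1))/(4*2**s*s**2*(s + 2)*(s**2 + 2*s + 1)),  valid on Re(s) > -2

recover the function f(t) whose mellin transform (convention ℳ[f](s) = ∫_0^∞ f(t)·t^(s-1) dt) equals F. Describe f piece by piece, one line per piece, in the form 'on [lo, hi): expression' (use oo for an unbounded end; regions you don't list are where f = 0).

treat the 4 regions marked off by 1/2, 1, 3/2 separately and sum
[0, 1/2) adds the kernel integral of t**2
piece [1/2, 1): integrate t*log(t) against the kernel
over [1, 3/2), the kernel integral of log(t) enters the sum
[3/2, ∞) adds the kernel integral of exp(-t)

on [0, 1/2): t**2
on [1/2, 1): t*log(t)
on [1, 3/2): log(t)
on [3/2, oo): exp(-t)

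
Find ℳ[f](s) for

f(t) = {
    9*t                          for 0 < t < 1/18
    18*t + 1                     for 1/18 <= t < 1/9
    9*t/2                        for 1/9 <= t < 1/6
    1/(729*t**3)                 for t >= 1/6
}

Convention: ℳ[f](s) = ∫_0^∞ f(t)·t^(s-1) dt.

remove the common scale on t first: 3*t on [0, 1/6); 6*t + 1 on [1/6, 1/3); 3*t/2 on [1/3, 1/2); …
invert the common scale on t to get t on [0, 1/2); 2*t + 1 on [1/2, 1); t/2 on [1, 3/2); …
slice at 1/18, 1/9, 1/6, transform all 4 pieces, and sum them
segment [0, 1/18) carries 9*t; integrate it
∫ (18*t + 1)·t^(s-1) over [1/18, 1/9)
segment 1/9 to 1/6 holds 9*t/2; add its integral
for t in [1/6, ∞): the term is ∫ 1/(729*t**3)·t^(s-1)

(270*2**s*s**2 - 702*2**s*s - 324*2**s + 49*3**s*s**2 - 275*3**s*s - 162*s**2 + 378*s + 324)/(108*18**s*s*(s**2 - 2*s - 3))
  -1 < Re(s) < 3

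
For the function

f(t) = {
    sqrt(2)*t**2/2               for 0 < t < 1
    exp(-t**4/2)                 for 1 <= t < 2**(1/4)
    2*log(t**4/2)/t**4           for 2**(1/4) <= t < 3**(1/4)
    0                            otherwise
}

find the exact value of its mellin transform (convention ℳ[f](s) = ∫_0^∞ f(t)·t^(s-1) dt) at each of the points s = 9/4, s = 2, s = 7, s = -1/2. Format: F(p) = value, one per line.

undo the power substitution: sqrt(2)*t/2 on [0, 1); exp(-t**2/2) on [1, sqrt(2)); 2*log(t**2/2)/t**2 on [sqrt(2), sqrt(3))
undo the power substitution: sqrt(2)*sqrt(t)/2 on [0, 1); exp(-t/2) on [1, 2); 2*log(t/2)/t on [2, 3)
reversing the common scale on t: sqrt(t) on [0, 1/2); exp(-t) on [1/2, 1); log(t)/t on [1, 3/2)
cuts at 1, 2**(1/4): linearity sums the 3 kernel integrals
for t in [0, 1): the term is ∫ sqrt(2)*t**2/2·t^(s-1)
∫ exp(-t**4/2)·t^(s-1) over [1, 2**(1/4))
segment 2**(1/4) to 3**(1/4) holds 2*log(t**4/2)/t**4; add its integral

F(9/4) = -128*3**(9/16)/147 - 8*3**(9/16)*log(3)/21 - 2**(9/16)*uppergamma(9/16, 1)/4 + 2*sqrt(2)/17 + 2**(9/16)*uppergamma(9/16, 1/2)/4 + 8*3**(9/16)*log(2)/21 + 64*2**(9/16)/49
F(2) = -2*sqrt(3)/3 - sqrt(3)*log(3)/3 - sqrt(2)*sqrt(pi)*erfc(1)/4 + sqrt(2)*sqrt(pi)*erfc(sqrt(2)/2)/4 + sqrt(3)*log(2)/3 + 9*sqrt(2)/8
F(7) = -8*3**(3/4)/9 - 2*3**(3/4)*log(2)/3 - 2**(3/4)*uppergamma(7/4, 1)/2 + sqrt(2)/18 + 2**(3/4)*uppergamma(7/4, 1/2)/2 + 8*2**(3/4)/9 + 2*3**(3/4)*log(3)/3
F(-1/2) = -4*3**(7/8)*log(3)/81 - 32*3**(7/8)/729 - 2**(7/8)*uppergamma(-1/8, 1)/8 + 4*3**(7/8)*log(2)/81 + 2**(7/8)*uppergamma(-1/8, 1/2)/8 + 8*2**(7/8)/81 + sqrt(2)/3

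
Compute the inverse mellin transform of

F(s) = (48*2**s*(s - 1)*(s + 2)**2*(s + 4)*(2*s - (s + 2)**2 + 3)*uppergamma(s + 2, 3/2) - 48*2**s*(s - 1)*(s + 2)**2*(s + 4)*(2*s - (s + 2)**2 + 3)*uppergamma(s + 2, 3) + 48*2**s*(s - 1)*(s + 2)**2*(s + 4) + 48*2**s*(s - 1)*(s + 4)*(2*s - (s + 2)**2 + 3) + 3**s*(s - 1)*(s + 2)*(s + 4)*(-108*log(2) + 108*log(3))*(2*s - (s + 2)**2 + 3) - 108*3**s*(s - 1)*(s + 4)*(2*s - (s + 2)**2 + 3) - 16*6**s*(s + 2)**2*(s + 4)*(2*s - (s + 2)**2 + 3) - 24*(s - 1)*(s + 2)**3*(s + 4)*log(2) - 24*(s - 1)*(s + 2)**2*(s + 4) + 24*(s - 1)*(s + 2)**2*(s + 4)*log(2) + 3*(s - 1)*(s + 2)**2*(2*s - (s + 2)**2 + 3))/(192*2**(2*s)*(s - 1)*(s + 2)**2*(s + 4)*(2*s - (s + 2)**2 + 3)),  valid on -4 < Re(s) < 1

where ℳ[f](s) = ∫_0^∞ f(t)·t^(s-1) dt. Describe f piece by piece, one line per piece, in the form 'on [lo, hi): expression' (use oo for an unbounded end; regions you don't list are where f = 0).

on [0, 1/4): 4*t**4
on [1/4, 1/2): t*log(2*t)/2
on [1/2, 3/4): t**2*log(2*t)
on [3/4, 3/2): t**2*exp(-2*t)
on [3/2, oo): 1/(8*t)

the shared t-power comes off first: 4*t**2 on [0, 1/4); log(2*t)/(2*t) on [1/4, 1/2); log(2*t) on [1/2, 3/4); …
undo the common scale on t: t**2 on [0, 1/2); log(t)/t on [1/2, 1); log(t) on [1, 3/2); …
summing 5 kernel integrals split by 1/4, 1/2, 3/4, 3/2 yields ℳ[f](s)
between 0 and 1/4 the integrand is 4*t**4·t^(s-1)
segment [1/4, 1/2) carries t*log(2*t)/2; integrate it
the [1/2, 3/4) slice contributes ∫ t**2*log(2*t)·t^(s-1) dt
piece [3/4, 3/2): integrate t**2*exp(-2*t) against the kernel
segment [3/2, ∞) carries 1/(8*t); integrate it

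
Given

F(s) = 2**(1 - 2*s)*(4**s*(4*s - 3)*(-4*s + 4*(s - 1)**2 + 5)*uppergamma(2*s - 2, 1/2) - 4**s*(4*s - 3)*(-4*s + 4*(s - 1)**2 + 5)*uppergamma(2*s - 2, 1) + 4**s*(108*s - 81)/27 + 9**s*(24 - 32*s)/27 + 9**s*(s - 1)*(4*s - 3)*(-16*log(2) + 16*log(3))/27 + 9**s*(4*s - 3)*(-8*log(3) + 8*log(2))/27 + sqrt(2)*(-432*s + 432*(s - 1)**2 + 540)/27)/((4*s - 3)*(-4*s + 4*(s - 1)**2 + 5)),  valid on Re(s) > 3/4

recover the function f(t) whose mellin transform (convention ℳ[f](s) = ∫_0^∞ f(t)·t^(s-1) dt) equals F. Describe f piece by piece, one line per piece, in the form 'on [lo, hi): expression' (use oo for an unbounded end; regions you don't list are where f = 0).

on [0, 1/4): t**(-3/4)
on [1/4, 1): exp(-sqrt(t))/t
on [1, 9/4): log(sqrt(t))/t**(3/2)

reversing the shared t-power: t**(1/4) on [0, 1/4); exp(-sqrt(t)) on [1/4, 1); log(sqrt(t))/sqrt(t) on [1, 9/4)
remove the power substitution first: sqrt(t) on [0, 1/2); exp(-t) on [1/2, 1); log(t)/t on [1, 3/2)
summing 3 kernel integrals split by 1/4, 1 yields ℳ[f](s)
over [0, 1/4), the kernel integral of t**(-3/4) enters the sum
on [1/4, 1) integrate f = exp(-sqrt(t))/t against the kernel
[1, 9/4) adds the kernel integral of log(sqrt(t))/t**(3/2)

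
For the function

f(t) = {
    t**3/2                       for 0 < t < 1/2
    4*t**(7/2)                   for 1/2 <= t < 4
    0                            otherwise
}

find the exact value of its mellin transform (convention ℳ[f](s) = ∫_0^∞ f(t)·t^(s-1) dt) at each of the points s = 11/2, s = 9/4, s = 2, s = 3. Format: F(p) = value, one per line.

F(11/2) = sqrt(2)/8704 + 134217727/1152
F(9/4) = -2**(1/4)/92 + 2**(3/4)/672 + 32768*sqrt(2)/23
F(2) = 5242891/3520 - sqrt(2)/88
F(3) = 50331661/9984 - sqrt(2)/208

summing 2 kernel integrals split by 1/2 yields ℳ[f](s)
on [0, 1/2) integrate f = t**3/2 against the kernel
between 1/2 and 4 the integrand is 4*t**(7/2)·t^(s-1)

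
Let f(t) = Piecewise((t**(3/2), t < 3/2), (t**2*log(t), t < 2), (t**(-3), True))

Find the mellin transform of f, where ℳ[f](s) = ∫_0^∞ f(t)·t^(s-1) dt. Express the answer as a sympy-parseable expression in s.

(-32*2**(2*s)*(s - 3)*(2*s + 3) + 3**s*(s - 3)*(s + 1)*(2*s + 3)*(-18*log(3) + 18*log(2)) + 3**s*(s - 3)*(2*s + 3)*(-18*log(3) + 18*log(2)) + 18*3**s*(s - 3)*(2*s + 3) + 12*3**s*sqrt(6)*(s - 3)*(2*s + (s + 1)**2 + 3) + 32*4**s*(s - 3)*(s + 1)*(2*s + 3)*log(2) + 32*4**s*(s - 3)*(2*s + 3)*log(2) - 4**s*(2*s + 3)*(2*s + (s + 1)**2 + 3))/(8*2**s*(s - 3)*(2*s + 3)*(2*s + (s + 1)**2 + 3))
  -3/2 < Re(s) < 3

undo the shared t-power: sqrt(t) on [0, 3/2); t*log(t) on [3/2, 2); t**(-4) on [2, ∞)
decompose at 3/2, 2; ℳ[f](s) sums the 3 pieces' integrals
piece [0, 3/2): integrate t**(3/2) against the kernel
on [3/2, 2): add ∫ t**2*log(t)·t^(s-1) dt
segment [2, ∞) carries t**(-3); integrate it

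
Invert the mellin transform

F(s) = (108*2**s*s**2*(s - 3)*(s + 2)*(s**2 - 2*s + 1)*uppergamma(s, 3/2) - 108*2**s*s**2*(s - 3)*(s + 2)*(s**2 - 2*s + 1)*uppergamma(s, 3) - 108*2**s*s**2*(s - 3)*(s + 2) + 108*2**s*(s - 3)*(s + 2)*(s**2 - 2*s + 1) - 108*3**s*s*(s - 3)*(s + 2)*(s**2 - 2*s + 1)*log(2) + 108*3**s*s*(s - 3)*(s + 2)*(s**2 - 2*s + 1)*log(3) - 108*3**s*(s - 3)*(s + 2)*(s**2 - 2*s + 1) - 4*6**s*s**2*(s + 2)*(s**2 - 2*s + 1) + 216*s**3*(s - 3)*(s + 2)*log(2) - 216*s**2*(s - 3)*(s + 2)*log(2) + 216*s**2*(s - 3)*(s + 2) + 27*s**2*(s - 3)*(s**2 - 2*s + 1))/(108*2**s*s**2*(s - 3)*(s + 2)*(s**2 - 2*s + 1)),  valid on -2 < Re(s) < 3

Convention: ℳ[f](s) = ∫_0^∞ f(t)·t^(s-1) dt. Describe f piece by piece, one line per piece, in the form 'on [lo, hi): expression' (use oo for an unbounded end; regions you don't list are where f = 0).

on [0, 1/2): t**2
on [1/2, 1): log(t)/t
on [1, 3/2): log(t)
on [3/2, 3): exp(-t)
on [3, oo): t**(-3)

linearity at 1/2, 1, 3/2, 3 turns ℳ[f](s) into 5 summed integrals
on [0, 1/2) integrate f = t**2 against the kernel
∫ log(t)/t·t^(s-1) over [1/2, 1)
between 1 and 3/2 the integrand is log(t)·t^(s-1)
∫ exp(-t)·t^(s-1) over [3/2, 3)
on [3, ∞): add ∫ t**(-3)·t^(s-1) dt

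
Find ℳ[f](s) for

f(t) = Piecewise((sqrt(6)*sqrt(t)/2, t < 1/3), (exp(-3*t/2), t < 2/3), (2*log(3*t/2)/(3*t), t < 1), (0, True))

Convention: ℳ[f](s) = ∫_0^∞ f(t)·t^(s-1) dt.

back out the common scale on t: sqrt(t) on [0, 1/2); exp(-t) on [1/2, 1); log(t)/t on [1, 3/2)
slice at 1/3, 2/3, transform all 3 pieces, and sum them
segment 0 to 1/3 holds sqrt(6)*sqrt(t)/2; add its integral
segment [1/3, 2/3) carries exp(-3*t/2); integrate it
∫ over [2/3, 1) of 2*log(3*t/2)/(3*t)·t^(s-1) joins the sum

3**(-s - 1)*(3*2**s*(2*s + 1)*(s**2 - 2*s + 1)*uppergamma(s, 1/2) - 3*2**s*(2*s + 1)*(s**2 - 2*s + 1)*uppergamma(s, 1) + 2**s*(6*s + 3) + 3**s*s*(2*s + 1)*(-2*log(2) + 2*log(3)) + 3**s*(-4*s - 2) + 3**s*(2*s + 1)*(-2*log(3) + 2*log(2)) + sqrt(2)*(3*s**2 - 6*s + 3))/((2*s + 1)*(s**2 - 2*s + 1))
  Re(s) > -1/2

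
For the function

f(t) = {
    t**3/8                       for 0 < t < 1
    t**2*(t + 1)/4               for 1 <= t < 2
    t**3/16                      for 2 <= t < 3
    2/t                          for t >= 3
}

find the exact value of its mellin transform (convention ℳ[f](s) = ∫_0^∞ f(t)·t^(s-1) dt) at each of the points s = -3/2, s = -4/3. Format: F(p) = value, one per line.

peel off the common scale on t: t**3 on [0, 1/2); t**2*(2*t + 1) on [1/2, 1); t**3/2 on [1, 3/2); …
undo the shared t-power: t on [0, 1/2); 2*t + 1 on [1/2, 1); t/2 on [1, 3/2); …
summing 4 kernel integrals split by 1, 2, 3 yields ℳ[f](s)
on [0, 1): add ∫ t**3/8·t^(s-1) dt
∫ t**2*(t + 1)/4·t^(s-1) over [1, 2)
between 2 and 3 the integrand is t**3/16·t^(s-1)
over [3, ∞), the kernel integral of 2/t enters the sum

F(-3/2) = -7/12 + 167*sqrt(3)/1080 + 3*sqrt(2)/4
F(-4/3) = -9/20 + 727*3**(2/3)/5040 + 3*2**(2/3)/5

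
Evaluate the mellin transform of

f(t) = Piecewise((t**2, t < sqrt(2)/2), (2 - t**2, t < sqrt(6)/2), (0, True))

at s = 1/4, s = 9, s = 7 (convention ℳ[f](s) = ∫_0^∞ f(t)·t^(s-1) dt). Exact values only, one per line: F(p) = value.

strip the power substitution: t on [0, 1/2); 2 - t on [1/2, 3/2)
decompose at sqrt(2)/2; ℳ[f](s) sums the 2 pieces' integrals
over [0, sqrt(2)/2), the kernel integral of t**2 enters the sum
[sqrt(2)/2, sqrt(6)/2) adds the kernel integral of (2 - t**2)

F(1/4) = 2**(7/8)*(-34 + 33*3**(1/8))/9
F(9) = sqrt(2)*(-26 + 1377*sqrt(3))/6336
F(7) = sqrt(2)*(-22 + 405*sqrt(3))/2016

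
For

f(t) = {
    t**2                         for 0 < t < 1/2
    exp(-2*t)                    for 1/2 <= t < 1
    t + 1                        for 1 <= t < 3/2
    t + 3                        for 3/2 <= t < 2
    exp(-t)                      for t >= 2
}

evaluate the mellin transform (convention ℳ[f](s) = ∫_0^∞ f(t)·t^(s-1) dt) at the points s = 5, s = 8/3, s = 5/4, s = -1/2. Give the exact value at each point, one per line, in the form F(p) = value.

F(5) = (9100*E + 729120 + 118557*exp(2))*exp(-2)/4480
F(8/3) = 2**(1/3)*(-4158*3**(2/3) - 1596*2**(2/3) - 616*uppergamma(8/3, 2) + 33 + 616*uppergamma(8/3, 1) + 2464*2**(2/3)*uppergamma(8/3, 2) + 32928*2**(1/3))/4928
F(5/4) = 2**(3/4)*(-2808*3**(1/4) - 1456*2**(1/4) - 585*uppergamma(5/4, 2) + 45 + 1170*2**(1/4)*uppergamma(5/4, 2) + 585*uppergamma(5/4, 1) + 7696*sqrt(2))/2340
F(-1/2) = sqrt(2)*(3*sqrt(2)*(-2 - 2*sqrt(pi)*exp(2)*erfc(sqrt(2)) + sqrt(2)) + 12*E + (-5 - 12*sqrt(pi)*erfc(1) + 12*sqrt(pi)*erfc(sqrt(2)) + 8*sqrt(3))*exp(2))*exp(-2)/6

split f at 1/2, 1, 3/2, 2: ℳ[f](s) collects 5 kernel integrals
between 0 and 1/2 the integrand is t**2·t^(s-1)
[1/2, 1) adds the kernel integral of exp(-2*t)
for t in [1, 3/2): the term is ∫ (t + 1)·t^(s-1)
for t in [3/2, 2): the term is ∫ (t + 3)·t^(s-1)
segment 2 to ∞ holds exp(-t); add its integral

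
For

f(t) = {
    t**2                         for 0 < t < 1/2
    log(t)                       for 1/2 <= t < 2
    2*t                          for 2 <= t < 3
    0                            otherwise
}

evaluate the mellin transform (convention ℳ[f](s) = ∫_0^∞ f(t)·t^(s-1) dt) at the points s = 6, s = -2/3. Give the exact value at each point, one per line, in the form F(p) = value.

f breaks at 1/2, 2 into 3 integrals to sum
the [0, 1/2) slice contributes ∫ t**2·t^(s-1) dt
the [1/2, 2) slice contributes ∫ log(t)·t^(s-1) dt
∫ over [2, 3) of 2*t·t^(s-1) joins the sum

F(6) = 4097*log(2)/384 + 8408191/14336
F(-2/3) = 3*2**(2/3)*(-19*2**(2/3) - log(2**(2*2**(2/3) + 8)) + 13 + 16*6**(1/3))/16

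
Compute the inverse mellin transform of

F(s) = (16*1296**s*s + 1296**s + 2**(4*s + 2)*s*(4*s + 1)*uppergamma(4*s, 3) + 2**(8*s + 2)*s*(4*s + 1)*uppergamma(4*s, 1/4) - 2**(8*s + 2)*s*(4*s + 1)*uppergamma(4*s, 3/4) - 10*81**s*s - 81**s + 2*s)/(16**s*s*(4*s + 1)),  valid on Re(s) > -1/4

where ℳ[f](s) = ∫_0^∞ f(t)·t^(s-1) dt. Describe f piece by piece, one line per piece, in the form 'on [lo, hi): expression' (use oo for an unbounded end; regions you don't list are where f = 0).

on [0, 1/16): t**(1/4)
on [1/16, 81/16): exp(-t**(1/4)/2)
on [81/16, 81): t**(1/4) + 1
on [81, oo): exp(-t**(1/4))

peel off the power substitution: sqrt(t) on [0, 1/4); exp(-sqrt(t)/2) on [1/4, 9/4); sqrt(t) + 1 on [9/4, 9); …
the power substitution comes off first: t on [0, 1/2); exp(-t/2) on [1/2, 3/2); t + 1 on [3/2, 3); …
slice at 1/16, 81/16, 81, transform all 4 pieces, and sum them
on [0, 1/16) integrate f = t**(1/4) against the kernel
on [1/16, 81/16) integrate f = exp(-t**(1/4)/2) against the kernel
segment [81/16, 81) carries (t**(1/4) + 1); integrate it
the [81, ∞) slice contributes ∫ exp(-t**(1/4))·t^(s-1) dt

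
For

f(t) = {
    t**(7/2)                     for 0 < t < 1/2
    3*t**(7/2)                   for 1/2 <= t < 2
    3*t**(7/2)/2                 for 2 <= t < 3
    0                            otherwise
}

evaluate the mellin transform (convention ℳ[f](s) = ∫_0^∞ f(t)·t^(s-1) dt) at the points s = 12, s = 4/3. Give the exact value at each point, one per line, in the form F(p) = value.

F(12) = 1610612735*sqrt(2)/507904 + 43046721*sqrt(3)/31
F(4/3) = -3*2**(1/6)/232 + 144*2**(5/6)/29 + 729*3**(5/6)/29

linearity at 1/2, 2 turns ℳ[f](s) into 3 summed integrals
between 0 and 1/2 the integrand is t**(7/2)·t^(s-1)
on [1/2, 2): add ∫ 3*t**(7/2)·t^(s-1) dt
between 2 and 3 the integrand is 3*t**(7/2)/2·t^(s-1)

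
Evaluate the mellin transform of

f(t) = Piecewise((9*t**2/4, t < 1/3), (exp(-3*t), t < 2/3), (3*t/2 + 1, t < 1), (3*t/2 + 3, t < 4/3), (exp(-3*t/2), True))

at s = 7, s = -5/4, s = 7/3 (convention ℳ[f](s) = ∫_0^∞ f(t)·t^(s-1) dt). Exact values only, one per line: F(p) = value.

F(7) = (493164*E + 2635567*exp(2) + 169493184)*exp(-2)/551124
F(-5/4) = 3**(1/4)*(-234*sqrt(2) - 180*uppergamma(-5/4, 2) + 45*2**(3/4)*uppergamma(-5/4, 2) + 180*uppergamma(-5/4, 1) + 60 + 32*3**(3/4) + 216*2**(3/4))/60
F(7/3) = 3**(2/3)*(-14040*3**(1/3) - 5304*2**(1/3) - 1820*uppergamma(7/3, 2) + 105 + 1820*uppergamma(7/3, 1) + 7280*2**(1/3)*uppergamma(7/3, 2) + 54912*2**(2/3))/49140

peel off the common scale on t: t**2 on [0, 1/2); exp(-2*t) on [1/2, 1); t + 1 on [1, 3/2); …
integrate the 5 segments split at 1/3, 2/3, 1, 4/3, then add the results
[0, 1/3) adds the kernel integral of 9*t**2/4
piece [1/3, 2/3): integrate exp(-3*t) against the kernel
∫ over [2/3, 1) of (3*t/2 + 1)·t^(s-1) joins the sum
between 1 and 4/3 the integrand is (3*t/2 + 3)·t^(s-1)
∫ exp(-3*t/2)·t^(s-1) over [4/3, ∞)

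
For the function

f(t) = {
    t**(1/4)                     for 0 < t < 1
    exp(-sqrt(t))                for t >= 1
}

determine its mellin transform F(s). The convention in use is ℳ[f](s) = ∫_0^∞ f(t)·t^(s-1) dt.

2*((4*s + 1)*uppergamma(2*s, 1) + 2)/(4*s + 1)
  Re(s) > -1/4

remove the power substitution first: sqrt(t) on [0, 1); exp(-t) on [1, ∞)
integrate the 2 segments split at 1, then add the results
[0, 1) adds the kernel integral of t**(1/4)
[1, ∞) adds the kernel integral of exp(-sqrt(t))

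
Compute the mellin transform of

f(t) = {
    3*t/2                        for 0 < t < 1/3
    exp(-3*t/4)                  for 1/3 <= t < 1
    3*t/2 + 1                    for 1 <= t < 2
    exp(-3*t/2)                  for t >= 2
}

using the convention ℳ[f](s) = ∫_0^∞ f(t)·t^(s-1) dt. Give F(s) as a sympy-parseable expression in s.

back out the common scale on t: t/2 on [0, 1); exp(-t/4) on [1, 3); t/2 + 1 on [3, 6); …
the common scale on t comes off first: t on [0, 1/2); exp(-t/2) on [1/2, 3/2); t + 1 on [3/2, 3); …
the 4 pieces separated at 1/3, 1, 2 each add one integral
segment 0 to 1/3 holds 3*t/2; add its integral
[1/3, 1) adds the kernel integral of exp(-3*t/4)
over [1, 2), the kernel integral of (3*t/2 + 1) enters the sum
segment 2 to ∞ holds exp(-3*t/2); add its integral

(2*2**s*s*(s + 1)*uppergamma(s, 3) - 5*3**s*s - 2*3**s + 2*4**s*s*(s + 1)*uppergamma(s, 1/4) - 2*4**s*s*(s + 1)*uppergamma(s, 3/4) + 8*6**s*s + 2*6**s + s)/(2*3**s*s*(s + 1))
  Re(s) > -1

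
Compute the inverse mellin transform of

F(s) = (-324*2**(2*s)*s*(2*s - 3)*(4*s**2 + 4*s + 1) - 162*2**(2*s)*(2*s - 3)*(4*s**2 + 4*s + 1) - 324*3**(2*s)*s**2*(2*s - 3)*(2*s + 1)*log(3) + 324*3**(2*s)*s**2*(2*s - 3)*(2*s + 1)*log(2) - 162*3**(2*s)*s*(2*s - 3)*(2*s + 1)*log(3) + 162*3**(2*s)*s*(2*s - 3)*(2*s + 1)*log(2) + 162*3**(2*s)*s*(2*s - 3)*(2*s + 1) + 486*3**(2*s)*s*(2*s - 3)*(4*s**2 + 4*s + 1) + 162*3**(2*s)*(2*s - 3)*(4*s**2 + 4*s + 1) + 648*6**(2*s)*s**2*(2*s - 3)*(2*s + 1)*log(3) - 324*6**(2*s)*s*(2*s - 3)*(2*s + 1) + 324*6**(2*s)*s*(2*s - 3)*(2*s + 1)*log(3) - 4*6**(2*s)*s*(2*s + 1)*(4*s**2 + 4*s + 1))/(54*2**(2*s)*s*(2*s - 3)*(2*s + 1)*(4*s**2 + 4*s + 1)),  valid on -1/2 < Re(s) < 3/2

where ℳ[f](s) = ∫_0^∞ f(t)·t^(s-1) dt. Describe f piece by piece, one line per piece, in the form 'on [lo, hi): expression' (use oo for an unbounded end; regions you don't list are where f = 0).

reversing the power substitution: t on [0, 1); t + 3 on [1, 3/2); t*log(t) on [3/2, 3); …
along the cuts 1, 9/4, 9, ℳ[f](s) splits into 4 integrals
[0, 1) adds the kernel integral of sqrt(t)
over [1, 9/4), the kernel integral of (sqrt(t) + 3) enters the sum
over [9/4, 9), the kernel integral of sqrt(t)*log(sqrt(t)) enters the sum
segment [9, ∞) carries t**(-3/2); integrate it

on [0, 1): sqrt(t)
on [1, 9/4): sqrt(t) + 3
on [9/4, 9): sqrt(t)*log(sqrt(t))
on [9, oo): t**(-3/2)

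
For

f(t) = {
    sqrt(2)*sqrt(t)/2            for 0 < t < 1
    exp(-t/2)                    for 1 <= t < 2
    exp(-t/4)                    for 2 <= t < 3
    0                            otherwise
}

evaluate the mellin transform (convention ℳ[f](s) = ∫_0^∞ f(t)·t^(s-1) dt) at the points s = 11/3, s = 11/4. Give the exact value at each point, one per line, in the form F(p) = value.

F(11/3) = -128*2**(1/3)*uppergamma(11/3, 3/4) - 8*2**(2/3)*uppergamma(11/3, 1) + 3*sqrt(2)/25 + 8*2**(2/3)*uppergamma(11/3, 1/2) + 128*2**(1/3)*uppergamma(11/3, 1/2)
F(11/4) = -32*sqrt(2)*uppergamma(11/4, 3/4) - 4*2**(3/4)*uppergamma(11/4, 1) + 2*sqrt(2)/13 + 4*2**(3/4)*uppergamma(11/4, 1/2) + 32*sqrt(2)*uppergamma(11/4, 1/2)

peel off the common scale on t: sqrt(t) on [0, 1/2); exp(-t) on [1/2, 1); exp(-t/2) on [1, 3/2)
slice at 1, 2, transform all 3 pieces, and sum them
over [0, 1), the kernel integral of sqrt(2)*sqrt(t)/2 enters the sum
over [1, 2), the kernel integral of exp(-t/2) enters the sum
segment [2, 3) carries exp(-t/4); integrate it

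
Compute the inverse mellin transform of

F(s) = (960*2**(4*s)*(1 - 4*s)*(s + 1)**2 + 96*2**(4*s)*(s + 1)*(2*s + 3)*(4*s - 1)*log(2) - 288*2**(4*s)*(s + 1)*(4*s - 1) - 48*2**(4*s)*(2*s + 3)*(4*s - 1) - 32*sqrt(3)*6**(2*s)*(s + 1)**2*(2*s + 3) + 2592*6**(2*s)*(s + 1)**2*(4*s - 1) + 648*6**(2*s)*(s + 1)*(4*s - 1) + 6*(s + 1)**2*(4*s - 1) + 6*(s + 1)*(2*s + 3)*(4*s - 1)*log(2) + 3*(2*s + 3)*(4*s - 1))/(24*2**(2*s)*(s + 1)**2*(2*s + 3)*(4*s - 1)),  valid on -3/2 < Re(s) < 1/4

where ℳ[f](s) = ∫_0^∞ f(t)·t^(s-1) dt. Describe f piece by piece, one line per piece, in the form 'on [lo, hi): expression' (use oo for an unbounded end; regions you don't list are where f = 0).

on [0, 1/4): t**(3/2)
on [1/4, 4): t*log(sqrt(t))
on [4, 9): t*(sqrt(t) + 3)
on [9, oo): t**(-1/4)

the shared t-power comes off first: sqrt(t) on [0, 1/4); log(sqrt(t)) on [1/4, 4); sqrt(t) + 3 on [4, 9); …
peel off the power substitution: t on [0, 1/2); log(t) on [1/2, 2); t + 3 on [2, 3); …
summing 4 kernel integrals split by 1/4, 4, 9 yields ℳ[f](s)
segment 0 to 1/4 holds t**(3/2); add its integral
∫ t*log(sqrt(t))·t^(s-1) over [1/4, 4)
segment 4 to 9 holds t*(sqrt(t) + 3); add its integral
piece [9, ∞): integrate t**(-1/4) against the kernel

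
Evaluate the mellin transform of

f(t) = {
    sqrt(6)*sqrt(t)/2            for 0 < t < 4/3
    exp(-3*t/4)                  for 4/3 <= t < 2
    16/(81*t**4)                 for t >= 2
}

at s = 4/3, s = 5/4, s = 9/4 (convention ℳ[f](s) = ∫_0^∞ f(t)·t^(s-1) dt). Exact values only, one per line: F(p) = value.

strip the common scale on t: sqrt(t) on [0, 2); exp(-t/2) on [2, 3); t**(-4) on [3, ∞)
split f at 4/3, 2: ℳ[f](s) collects 3 kernel integrals
on [0, 4/3) integrate f = sqrt(6)*sqrt(t)/2 against the kernel
piece [4/3, 2): integrate exp(-3*t/4) against the kernel
segment 2 to ∞ holds 16/(81*t**4); add its integral

F(4/3) = -4*6**(2/3)*uppergamma(4/3, 3/2)/9 + 2**(1/3)/108 + 4*6**(2/3)*uppergamma(4/3, 1)/9 + 16*2**(1/6)*3**(2/3)/33
F(5/4) = -4*sqrt(2)*3**(3/4)*uppergamma(5/4, 3/2)/9 + 8*2**(1/4)/891 + 4*sqrt(2)*3**(3/4)*uppergamma(5/4, 1)/9 + 32*3**(3/4)/63
F(9/4) = -16*sqrt(2)*3**(3/4)*uppergamma(9/4, 3/2)/27 + 16*2**(1/4)/567 + 128*3**(3/4)/297 + 16*sqrt(2)*3**(3/4)*uppergamma(9/4, 1)/27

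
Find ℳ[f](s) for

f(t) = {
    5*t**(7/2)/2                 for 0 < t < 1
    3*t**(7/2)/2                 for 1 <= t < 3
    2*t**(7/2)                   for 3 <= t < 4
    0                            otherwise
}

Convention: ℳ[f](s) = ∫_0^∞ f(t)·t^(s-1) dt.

summing 3 kernel integrals split by 1, 3 yields ℳ[f](s)
on [0, 1) integrate f = 5*t**(7/2)/2 against the kernel
the [1, 3) slice contributes ∫ 3*t**(7/2)/2·t^(s-1) dt
on [3, 4) integrate f = 2*t**(7/2) against the kernel

(2**(2*s + 9) - 3**(s + 7/2) + 2)/(2*s + 7)
  Re(s) > -7/2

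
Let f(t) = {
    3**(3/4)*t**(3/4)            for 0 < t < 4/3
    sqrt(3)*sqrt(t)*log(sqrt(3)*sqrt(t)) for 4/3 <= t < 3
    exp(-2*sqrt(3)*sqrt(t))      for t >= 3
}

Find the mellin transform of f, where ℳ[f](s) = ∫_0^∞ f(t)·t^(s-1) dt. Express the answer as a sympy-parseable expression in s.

2*(-4*144**s*s*(4*s + 3)*log(2) - 2*144**s*(4*s + 3)*log(2) + 2*144**s*(4*s + 3) + 4*144**s*sqrt(2)*(4*s**2 + 4*s + 1) + 6*324**s*s*(4*s + 3)*log(3) - 3*324**s*(4*s + 3) + 3*324**s*(4*s + 3)*log(3) + 9**s*(4*s + 3)*(4*s**2 + 4*s + 1)*uppergamma(2*s, 6))/(108**s*(4*s + 3)*(4*s**2 + 4*s + 1))
  Re(s) > -3/4

the common scale on t comes off first: t**(3/4) on [0, 4); sqrt(t)*log(sqrt(t)) on [4, 9); exp(-2*sqrt(t)) on [9, ∞)
strip the power substitution: t**(3/2) on [0, 2); t*log(t) on [2, 3); exp(-2*t) on [3, ∞)
treat the 3 regions marked off by 4/3, 3 separately and sum
[0, 4/3) adds the kernel integral of 3**(3/4)*t**(3/4)
between 4/3 and 3 the integrand is sqrt(3)*sqrt(t)*log(sqrt(3)*sqrt(t))·t^(s-1)
∫ over [3, ∞) of exp(-2*sqrt(3)*sqrt(t))·t^(s-1) joins the sum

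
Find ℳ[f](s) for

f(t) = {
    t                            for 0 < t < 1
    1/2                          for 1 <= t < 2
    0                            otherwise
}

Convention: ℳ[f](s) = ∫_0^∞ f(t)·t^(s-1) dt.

(2**s*(s + 1) + s - 1)/(2*s*(s + 1))
  Re(s) > -1

f breaks at 1 into 2 integrals to sum
segment 0 to 1 holds t; add its integral
for t in [1, 2): the term is ∫ 1/2·t^(s-1)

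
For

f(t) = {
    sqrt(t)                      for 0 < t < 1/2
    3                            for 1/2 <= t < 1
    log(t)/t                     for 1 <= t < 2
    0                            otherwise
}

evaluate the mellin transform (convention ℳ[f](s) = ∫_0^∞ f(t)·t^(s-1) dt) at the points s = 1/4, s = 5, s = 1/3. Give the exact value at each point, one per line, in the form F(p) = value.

the shared t-power comes off first: t**(3/2) on [0, 1/2); 3*t on [1/2, 1); log(t) on [1, 2)
split f at 1/2, 1: ℳ[f](s) collects 3 kernel integrals
on [0, 1/2): add ∫ sqrt(t)·t^(s-1) dt
∫ over [1/2, 1) of 3·t^(s-1) joins the sum
segment 1 to 2 holds log(t)/t; add its integral

F(1/4) = -6*2**(3/4) - 2*2**(1/4)*log(2)/3 - 2*2**(1/4)/9 + 124/9
F(5) = -57/160 + sqrt(2)/352 + 4*log(2)
F(1/3) = -9*2**(2/3)/2 - 9*2**(1/3)/8 - 3*2**(1/3)*log(2)/4 + 3*2**(1/6)/5 + 45/4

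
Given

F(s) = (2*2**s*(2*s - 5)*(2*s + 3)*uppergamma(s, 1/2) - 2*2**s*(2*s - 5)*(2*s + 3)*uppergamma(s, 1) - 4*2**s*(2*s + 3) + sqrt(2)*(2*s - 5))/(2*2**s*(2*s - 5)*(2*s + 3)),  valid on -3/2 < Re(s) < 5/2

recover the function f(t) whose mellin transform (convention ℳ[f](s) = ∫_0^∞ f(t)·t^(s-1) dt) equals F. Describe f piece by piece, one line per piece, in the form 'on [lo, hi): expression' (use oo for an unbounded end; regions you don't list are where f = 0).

cuts at 1/2, 1: linearity sums the 3 kernel integrals
the [0, 1/2) slice contributes ∫ t**(3/2)·t^(s-1) dt
segment 1/2 to 1 holds exp(-t); add its integral
piece [1, ∞): integrate t**(-5/2) against the kernel

on [0, 1/2): t**(3/2)
on [1/2, 1): exp(-t)
on [1, oo): t**(-5/2)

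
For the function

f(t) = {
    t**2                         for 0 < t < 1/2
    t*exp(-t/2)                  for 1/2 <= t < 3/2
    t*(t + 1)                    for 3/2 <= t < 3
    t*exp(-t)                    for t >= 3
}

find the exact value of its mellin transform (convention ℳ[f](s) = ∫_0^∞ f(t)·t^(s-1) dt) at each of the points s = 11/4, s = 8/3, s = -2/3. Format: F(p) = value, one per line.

F(11/4) = 2**(1/4)*(-6080*sqrt(2)*uppergamma(15/4, 3/4) - 747*3**(3/4) + 5 + 380*2**(3/4)*uppergamma(15/4, 3) + 9216*6**(3/4) + 6080*sqrt(2)*uppergamma(15/4, 1/4))/760
F(8/3) = 2**(1/3)*(-39424*2**(1/3)*uppergamma(11/3, 3/4) - 4941*3**(2/3) + 33 + 2464*2**(2/3)*uppergamma(11/3, 3) + 39424*2**(1/3)*uppergamma(11/3, 1/4) + 60912*6**(2/3))/4928
F(-2/3) = -33*2**(2/3)*3**(1/3)/16 - 2**(1/3)*uppergamma(1/3, 3/4) + uppergamma(1/3, 3) + 3*2**(2/3)/16 + 2**(1/3)*uppergamma(1/3, 1/4) + 21*3**(1/3)/4

peel off the shared t-power: t on [0, 1/2); exp(-t/2) on [1/2, 3/2); t + 1 on [3/2, 3); …
decompose at 1/2, 3/2, 3; ℳ[f](s) sums the 4 pieces' integrals
segment [0, 1/2) carries t**2; integrate it
over [1/2, 3/2), the kernel integral of t*exp(-t/2) enters the sum
∫ over [3/2, 3) of t*(t + 1)·t^(s-1) joins the sum
segment [3, ∞) carries t*exp(-t); integrate it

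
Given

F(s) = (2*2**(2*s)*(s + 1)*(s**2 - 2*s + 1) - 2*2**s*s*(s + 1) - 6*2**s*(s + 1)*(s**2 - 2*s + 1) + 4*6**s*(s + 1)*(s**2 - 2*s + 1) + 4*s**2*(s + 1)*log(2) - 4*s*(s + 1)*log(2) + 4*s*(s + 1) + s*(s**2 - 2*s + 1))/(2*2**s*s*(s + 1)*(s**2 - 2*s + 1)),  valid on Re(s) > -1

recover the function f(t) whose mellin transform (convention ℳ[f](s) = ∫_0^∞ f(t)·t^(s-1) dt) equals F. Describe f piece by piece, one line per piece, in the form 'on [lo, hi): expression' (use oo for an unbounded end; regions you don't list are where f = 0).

on [0, 1/2): t
on [1/2, 1): log(t)/t
on [1, 2): 3
on [2, 3): 2

split f at 1/2, 1, 2: ℳ[f](s) collects 4 kernel integrals
[0, 1/2) adds the kernel integral of t
[1/2, 1) adds the kernel integral of log(t)/t
the [1, 2) slice contributes ∫ 3·t^(s-1) dt
the [2, 3) slice contributes ∫ 2·t^(s-1) dt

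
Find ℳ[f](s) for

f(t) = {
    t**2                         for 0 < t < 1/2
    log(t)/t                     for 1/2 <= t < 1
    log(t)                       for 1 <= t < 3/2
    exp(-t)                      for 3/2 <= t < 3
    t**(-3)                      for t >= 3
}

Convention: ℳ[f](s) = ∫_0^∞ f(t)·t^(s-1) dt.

along the cuts 1/2, 1, 3/2, 3, ℳ[f](s) splits into 5 integrals
[0, 1/2) adds the kernel integral of t**2
the [1/2, 1) slice contributes ∫ log(t)/t·t^(s-1) dt
on [1, 3/2) integrate f = log(t) against the kernel
over [3/2, 3), the kernel integral of exp(-t) enters the sum
∫ over [3, ∞) of t**(-3)·t^(s-1) joins the sum

(108*2**s*s**2*(s - 3)*(s + 2)*(s**2 - 2*s + 1)*uppergamma(s, 3/2) - 108*2**s*s**2*(s - 3)*(s + 2)*(s**2 - 2*s + 1)*uppergamma(s, 3) - 108*2**s*s**2*(s - 3)*(s + 2) + 108*2**s*(s - 3)*(s + 2)*(s**2 - 2*s + 1) - 108*3**s*s*(s - 3)*(s + 2)*(s**2 - 2*s + 1)*log(2) + 108*3**s*s*(s - 3)*(s + 2)*(s**2 - 2*s + 1)*log(3) - 108*3**s*(s - 3)*(s + 2)*(s**2 - 2*s + 1) - 4*6**s*s**2*(s + 2)*(s**2 - 2*s + 1) + 216*s**3*(s - 3)*(s + 2)*log(2) - 216*s**2*(s - 3)*(s + 2)*log(2) + 216*s**2*(s - 3)*(s + 2) + 27*s**2*(s - 3)*(s**2 - 2*s + 1))/(108*2**s*s**2*(s - 3)*(s + 2)*(s**2 - 2*s + 1))
  -2 < Re(s) < 3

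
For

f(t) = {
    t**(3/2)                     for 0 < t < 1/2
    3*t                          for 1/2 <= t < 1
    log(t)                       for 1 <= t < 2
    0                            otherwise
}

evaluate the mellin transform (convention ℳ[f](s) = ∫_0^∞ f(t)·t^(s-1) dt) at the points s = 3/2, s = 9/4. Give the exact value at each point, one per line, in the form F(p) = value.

integrate the 3 segments split at 1/2, 1, then add the results
∫ over [0, 1/2) of t**(3/2)·t^(s-1) joins the sum
on [1/2, 1) integrate f = 3*t against the kernel
[1, 2) adds the kernel integral of log(t)

F(3/2) = sqrt(2)*(-748 + 960*log(2) + 607*sqrt(2))/720
F(9/4) = -1253*2**(1/4)/1620 - 3*2**(3/4)/52 + 1180/1053 + 16*2**(1/4)*log(2)/9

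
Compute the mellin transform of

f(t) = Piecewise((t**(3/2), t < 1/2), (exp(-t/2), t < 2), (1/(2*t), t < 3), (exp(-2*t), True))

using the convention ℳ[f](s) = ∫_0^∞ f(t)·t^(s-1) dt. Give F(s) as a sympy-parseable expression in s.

the 4 pieces separated at 1/2, 2, 3 each add one integral
over [0, 1/2), the kernel integral of t**(3/2) enters the sum
∫ exp(-t/2)·t^(s-1) over [1/2, 2)
on [2, 3): add ∫ 1/(2*t)·t^(s-1) dt
the [3, ∞) slice contributes ∫ exp(-2*t)·t^(s-1) dt

(12*24**s*(s - 1)*(2*s + 3)*uppergamma(s, 1/4) - 12*24**s*(s - 1)*(2*s + 3)*uppergamma(s, 1) - 3*24**s*(2*s + 3) + 2*36**s*(2*s + 3) + 12*6**s*(s - 1)*(2*s + 3)*uppergamma(s, 6) + 6*sqrt(2)*6**s*(s - 1))/(12*12**s*(s - 1)*(2*s + 3))
  Re(s) > -3/2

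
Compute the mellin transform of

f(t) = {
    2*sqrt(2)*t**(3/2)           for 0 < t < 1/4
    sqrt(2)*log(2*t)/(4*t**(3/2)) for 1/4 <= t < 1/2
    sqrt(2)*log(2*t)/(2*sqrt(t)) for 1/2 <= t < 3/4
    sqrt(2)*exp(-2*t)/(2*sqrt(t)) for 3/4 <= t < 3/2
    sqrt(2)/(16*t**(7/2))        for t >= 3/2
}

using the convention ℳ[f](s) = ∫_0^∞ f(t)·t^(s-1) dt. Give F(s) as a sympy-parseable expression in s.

invert the common scale on t to get t**(3/2) on [0, 1/2); log(t)/t**(3/2) on [1/2, 1); log(t)/sqrt(t) on [1, 3/2); …
remove the shared t-power first: t on [0, 1/2); log(t)/t**2 on [1/2, 1); log(t)/t on [1, 3/2); …
remove the shared t-power first: t**2 on [0, 1/2); log(t)/t on [1/2, 1); log(t) on [1, 3/2); …
breakpoints 1/4, 1/2, 3/4, 3/2: one integral from each of the 5 segments
over [0, 1/4), the kernel integral of 2*sqrt(2)*t**(3/2) enters the sum
the [1/4, 1/2) slice contributes ∫ sqrt(2)*log(2*t)/(4*t**(3/2))·t^(s-1) dt
on [1/2, 3/4) integrate f = sqrt(2)*log(2*t)/(2*sqrt(t)) against the kernel
between 3/4 and 3/2 the integrand is sqrt(2)*exp(-2*t)/(2*sqrt(t))·t^(s-1)
∫ sqrt(2)/(16*t**(7/2))·t^(s-1) over [3/2, ∞)

2**(1/2 - s)*(108*2**(s - 1/2)*(s - 7/2)*(s - 1/2)**2*(s + 3/2)*(-2*s + (s - 1/2)**2 + 2)*uppergamma(s - 1/2, 3/2) - 108*2**(s - 1/2)*(s - 7/2)*(s - 1/2)**2*(s + 3/2)*(-2*s + (s - 1/2)**2 + 2)*uppergamma(s - 1/2, 3) - 108*2**(s - 1/2)*(s - 7/2)*(s - 1/2)**2*(s + 3/2) + 108*2**(s - 1/2)*(s - 7/2)*(s + 3/2)*(-2*s + (s - 1/2)**2 + 2) - 108*3**(s - 1/2)*(s - 7/2)*(s - 1/2)*(s + 3/2)*(-2*s + (s - 1/2)**2 + 2)*log(2) + 108*3**(s - 1/2)*(s - 7/2)*(s - 1/2)*(s + 3/2)*(-2*s + (s - 1/2)**2 + 2)*log(3) - 108*3**(s - 1/2)*(s - 7/2)*(s + 3/2)*(-2*s + (s - 1/2)**2 + 2) - 4*6**(s - 1/2)*(s - 1/2)**2*(s + 3/2)*(-2*s + (s - 1/2)**2 + 2) + 216*(s - 7/2)*(s - 1/2)**3*(s + 3/2)*log(2) - 216*(s - 7/2)*(s - 1/2)**2*(s + 3/2)*log(2) + 216*(s - 7/2)*(s - 1/2)**2*(s + 3/2) + 27*(s - 7/2)*(s - 1/2)**2*(-2*s + (s - 1/2)**2 + 2))/(108*2**s*(s - 7/2)*(s - 1/2)**2*(s + 3/2)*(-2*s + (s - 1/2)**2 + 2))
  -3/2 < Re(s) < 7/2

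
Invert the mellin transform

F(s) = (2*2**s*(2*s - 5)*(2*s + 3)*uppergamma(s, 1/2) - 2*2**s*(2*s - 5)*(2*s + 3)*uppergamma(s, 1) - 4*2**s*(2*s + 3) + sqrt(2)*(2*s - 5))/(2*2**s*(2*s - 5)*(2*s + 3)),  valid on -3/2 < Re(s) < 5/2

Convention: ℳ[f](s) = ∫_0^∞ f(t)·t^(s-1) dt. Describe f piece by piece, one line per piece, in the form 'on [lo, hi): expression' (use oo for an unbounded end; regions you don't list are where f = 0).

decompose at 1/2, 1; ℳ[f](s) sums the 3 pieces' integrals
between 0 and 1/2 the integrand is t**(3/2)·t^(s-1)
segment 1/2 to 1 holds exp(-t); add its integral
segment [1, ∞) carries t**(-5/2); integrate it

on [0, 1/2): t**(3/2)
on [1/2, 1): exp(-t)
on [1, oo): t**(-5/2)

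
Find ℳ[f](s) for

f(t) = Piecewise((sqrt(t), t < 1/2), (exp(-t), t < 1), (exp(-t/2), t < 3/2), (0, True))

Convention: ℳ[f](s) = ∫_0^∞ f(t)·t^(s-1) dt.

along the cuts 1/2, 1, ℳ[f](s) splits into 3 integrals
segment 0 to 1/2 holds sqrt(t); add its integral
between 1/2 and 1 the integrand is exp(-t)·t^(s-1)
segment 1 to 3/2 holds exp(-t/2); add its integral

(2**s*(2*s + 1)*uppergamma(s, 1/2) - 2**s*(2*s + 1)*uppergamma(s, 1) + 4**s*(2*s + 1)*uppergamma(s, 1/2) - 4**s*(2*s + 1)*uppergamma(s, 3/4) + sqrt(2))/(2**s*(2*s + 1))
  Re(s) > -1/2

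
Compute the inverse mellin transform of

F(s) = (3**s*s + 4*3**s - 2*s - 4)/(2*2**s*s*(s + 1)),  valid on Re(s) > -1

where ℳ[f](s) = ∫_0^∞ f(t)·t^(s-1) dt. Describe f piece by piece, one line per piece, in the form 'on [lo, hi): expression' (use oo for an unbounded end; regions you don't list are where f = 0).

cuts at 1/2: linearity sums the 2 kernel integrals
segment 0 to 1/2 holds t; add its integral
segment [1/2, 3/2) carries (2 - t); integrate it

on [0, 1/2): t
on [1/2, 3/2): 2 - t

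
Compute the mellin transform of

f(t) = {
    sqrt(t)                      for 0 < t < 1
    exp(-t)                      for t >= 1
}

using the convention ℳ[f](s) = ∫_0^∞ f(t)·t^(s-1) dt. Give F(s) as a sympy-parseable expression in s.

slice at 1, transform all 2 pieces, and sum them
segment [0, 1) carries sqrt(t); integrate it
over [1, ∞), the kernel integral of exp(-t) enters the sum

((2*s + 1)*uppergamma(s, 1) + 2)/(2*s + 1)
  Re(s) > -1/2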